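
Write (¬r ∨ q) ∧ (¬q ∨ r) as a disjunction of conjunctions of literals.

(¬r ∨ q) ∧ (¬q ∨ r)
≡ (¬r ∧ ¬q) ∨ (¬r ∧ r) ∨ (q ∧ ¬q) ∨ (q ∧ r)   [distribute ∧ over ∨]
≡ (¬r ∧ ¬q) ∨ (q ∧ r)   [simplify]

(¬r ∧ ¬q) ∨ (q ∧ r)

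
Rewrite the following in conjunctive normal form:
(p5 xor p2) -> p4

(p5 xor p2) -> p4
≡ ~(p5 xor p2) | p4   (eliminate ->)
≡ ~((p5 | p2) & ~(p5 & p2)) | p4   (expand xor)
≡ ~(p5 | p2) | ~~(p5 & p2) | p4   (De Morgan)
≡ (~p5 & ~p2) | ~~(p5 & p2) | p4   (De Morgan)
≡ (~p5 & ~p2) | (p5 & p2) | p4   (double negation)
≡ (~p5 | p5 | p4) & (~p5 | p2 | p4) & (~p2 | p5 | p4) & (~p2 | p2 | p4)   (distribute | over &)
≡ (~p5 | p2 | p4) & (~p2 | p5 | p4)   (simplify)

(~p5 | p2 | p4) & (~p2 | p5 | p4)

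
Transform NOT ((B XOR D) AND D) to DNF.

NOT ((B XOR D) AND D)
= NOT (((B AND NOT D) OR (NOT B AND D)) AND D)   [expand XOR]
= NOT ((B AND NOT D) OR (NOT B AND D)) OR NOT D   [De Morgan]
= (NOT (B AND NOT D) AND NOT (NOT B AND D)) OR NOT D   [De Morgan]
= ((NOT B OR NOT NOT D) AND NOT (NOT B AND D)) OR NOT D   [De Morgan]
= ((NOT B OR D) AND NOT (NOT B AND D)) OR NOT D   [double negation]
= ((NOT B OR D) AND (NOT NOT B OR NOT D)) OR NOT D   [De Morgan]
= ((NOT B OR D) AND (B OR NOT D)) OR NOT D   [double negation]
= (NOT B AND B) OR (NOT B AND NOT D) OR (D AND B) OR (D AND NOT D) OR NOT D   [distribute AND over OR]
= (D AND B) OR NOT D   [simplify]

(D AND B) OR NOT D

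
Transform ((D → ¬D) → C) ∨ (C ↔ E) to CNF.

D ∨ C ∨ ¬E

((D → ¬D) → C) ∨ (C ↔ E)
≡ ¬(D → ¬D) ∨ C ∨ (C ↔ E)   [eliminate →]
≡ ¬(¬D ∨ ¬D) ∨ C ∨ (C ↔ E)   [eliminate →]
≡ ¬(¬D ∨ ¬D) ∨ C ∨ ((C → E) ∧ (E → C))   [eliminate ↔]
≡ ¬(¬D ∨ ¬D) ∨ C ∨ ((¬C ∨ E) ∧ (E → C))   [eliminate →]
≡ ¬(¬D ∨ ¬D) ∨ C ∨ ((¬C ∨ E) ∧ (¬E ∨ C))   [eliminate →]
≡ (¬¬D ∧ ¬¬D) ∨ C ∨ ((¬C ∨ E) ∧ (¬E ∨ C))   [De Morgan]
≡ (D ∧ ¬¬D) ∨ C ∨ ((¬C ∨ E) ∧ (¬E ∨ C))   [double negation]
≡ (D ∧ D) ∨ C ∨ ((¬C ∨ E) ∧ (¬E ∨ C))   [double negation]
≡ (D ∨ C ∨ ¬C ∨ E) ∧ (D ∨ C ∨ ¬E ∨ C) ∧ (D ∨ C ∨ ¬C ∨ E) ∧ (D ∨ C ∨ ¬E ∨ C)   [distribute ∨ over ∧]
≡ D ∨ C ∨ ¬E   [simplify]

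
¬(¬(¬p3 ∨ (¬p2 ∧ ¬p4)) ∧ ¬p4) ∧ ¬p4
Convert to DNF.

¬(¬(¬p3 ∨ (¬p2 ∧ ¬p4)) ∧ ¬p4) ∧ ¬p4
≡ (¬¬(¬p3 ∨ (¬p2 ∧ ¬p4)) ∨ ¬¬p4) ∧ ¬p4   [De Morgan]
≡ (¬p3 ∨ (¬p2 ∧ ¬p4) ∨ ¬¬p4) ∧ ¬p4   [double negation]
≡ (¬p3 ∨ (¬p2 ∧ ¬p4) ∨ p4) ∧ ¬p4   [double negation]
≡ (¬p3 ∧ ¬p4) ∨ (¬p2 ∧ ¬p4 ∧ ¬p4) ∨ (p4 ∧ ¬p4)   [distribute ∧ over ∨]
≡ (¬p3 ∧ ¬p4) ∨ (¬p2 ∧ ¬p4)   [simplify]

(¬p3 ∧ ¬p4) ∨ (¬p2 ∧ ¬p4)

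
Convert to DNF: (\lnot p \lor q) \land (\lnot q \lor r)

(\lnot p \land \lnot q) \lor (\lnot p \land r) \lor (q \land r)

(\lnot p \lor q) \land (\lnot q \lor r)
≡ (\lnot p \land \lnot q) \lor (\lnot p \land r) \lor (q \land \lnot q) \lor (q \land r)   [distribute \land over \lor]
≡ (\lnot p \land \lnot q) \lor (\lnot p \land r) \lor (q \land r)   [simplify]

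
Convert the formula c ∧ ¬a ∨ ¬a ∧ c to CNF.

c ∧ ¬a

c ∧ ¬a ∨ ¬a ∧ c
⇔ (c ∨ ¬a) ∧ (c ∨ c) ∧ (¬a ∨ ¬a) ∧ (¬a ∨ c)   (distribute ∨ over ∧)
⇔ c ∧ ¬a   (simplify)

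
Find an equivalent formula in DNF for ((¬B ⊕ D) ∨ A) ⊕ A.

((¬B ⊕ D) ∨ A) ⊕ A
≡ (((¬B ⊕ D) ∨ A) ∧ ¬A) ∨ (¬((¬B ⊕ D) ∨ A) ∧ A)
≡ (((¬B ∧ ¬D) ∨ (¬¬B ∧ D) ∨ A) ∧ ¬A) ∨ (¬((¬B ⊕ D) ∨ A) ∧ A)
≡ (((¬B ∧ ¬D) ∨ (¬¬B ∧ D) ∨ A) ∧ ¬A) ∨ (¬((¬B ∧ ¬D) ∨ (¬¬B ∧ D) ∨ A) ∧ A)
≡ (((¬B ∧ ¬D) ∨ (B ∧ D) ∨ A) ∧ ¬A) ∨ (¬((¬B ∧ ¬D) ∨ (¬¬B ∧ D) ∨ A) ∧ A)
≡ (((¬B ∧ ¬D) ∨ (B ∧ D) ∨ A) ∧ ¬A) ∨ (¬(¬B ∧ ¬D) ∧ ¬(¬¬B ∧ D) ∧ ¬A ∧ A)
≡ (((¬B ∧ ¬D) ∨ (B ∧ D) ∨ A) ∧ ¬A) ∨ ((¬¬B ∨ ¬¬D) ∧ ¬(¬¬B ∧ D) ∧ ¬A ∧ A)
≡ (((¬B ∧ ¬D) ∨ (B ∧ D) ∨ A) ∧ ¬A) ∨ ((B ∨ ¬¬D) ∧ ¬(¬¬B ∧ D) ∧ ¬A ∧ A)
≡ (((¬B ∧ ¬D) ∨ (B ∧ D) ∨ A) ∧ ¬A) ∨ ((B ∨ D) ∧ ¬(¬¬B ∧ D) ∧ ¬A ∧ A)
≡ (((¬B ∧ ¬D) ∨ (B ∧ D) ∨ A) ∧ ¬A) ∨ ((B ∨ D) ∧ (¬¬¬B ∨ ¬D) ∧ ¬A ∧ A)
≡ (((¬B ∧ ¬D) ∨ (B ∧ D) ∨ A) ∧ ¬A) ∨ ((B ∨ D) ∧ (¬B ∨ ¬D) ∧ ¬A ∧ A)
≡ (¬B ∧ ¬D ∧ ¬A) ∨ (B ∧ D ∧ ¬A) ∨ (A ∧ ¬A) ∨ (B ∧ ¬B ∧ ¬A ∧ A) ∨ (B ∧ ¬D ∧ ¬A ∧ A) ∨ (D ∧ ¬B ∧ ¬A ∧ A) ∨ (D ∧ ¬D ∧ ¬A ∧ A)
≡ (¬B ∧ ¬D ∧ ¬A) ∨ (B ∧ D ∧ ¬A)

(¬B ∧ ¬D ∧ ¬A) ∨ (B ∧ D ∧ ¬A)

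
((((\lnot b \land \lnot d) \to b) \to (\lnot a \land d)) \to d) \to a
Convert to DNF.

(\lnot b \land \lnot d) \lor a

((((\lnot b \land \lnot d) \to b) \to (\lnot a \land d)) \to d) \to a
⇔ \lnot ((((\lnot b \land \lnot d) \to b) \to (\lnot a \land d)) \to d) \lor a   [eliminate \to]
⇔ \lnot (\lnot (((\lnot b \land \lnot d) \to b) \to (\lnot a \land d)) \lor d) \lor a   [eliminate \to]
⇔ \lnot (\lnot (\lnot ((\lnot b \land \lnot d) \to b) \lor (\lnot a \land d)) \lor d) \lor a   [eliminate \to]
⇔ \lnot (\lnot (\lnot (\lnot (\lnot b \land \lnot d) \lor b) \lor (\lnot a \land d)) \lor d) \lor a   [eliminate \to]
⇔ (\lnot \lnot (\lnot (\lnot (\lnot b \land \lnot d) \lor b) \lor (\lnot a \land d)) \land \lnot d) \lor a   [De Morgan]
⇔ ((\lnot (\lnot (\lnot b \land \lnot d) \lor b) \lor (\lnot a \land d)) \land \lnot d) \lor a   [double negation]
⇔ (((\lnot \lnot (\lnot b \land \lnot d) \land \lnot b) \lor (\lnot a \land d)) \land \lnot d) \lor a   [De Morgan]
⇔ (((\lnot b \land \lnot d \land \lnot b) \lor (\lnot a \land d)) \land \lnot d) \lor a   [double negation]
⇔ (\lnot b \land \lnot d \land \lnot b \land \lnot d) \lor (\lnot a \land d \land \lnot d) \lor a   [distribute \land over \lor]
⇔ (\lnot b \land \lnot d) \lor a   [simplify]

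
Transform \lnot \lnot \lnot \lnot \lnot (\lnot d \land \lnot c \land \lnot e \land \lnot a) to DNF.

d \lor c \lor e \lor a

\lnot \lnot \lnot \lnot \lnot (\lnot d \land \lnot c \land \lnot e \land \lnot a)
≡ \lnot \lnot \lnot (\lnot d \land \lnot c \land \lnot e \land \lnot a)   (double negation)
≡ \lnot (\lnot d \land \lnot c \land \lnot e \land \lnot a)   (double negation)
≡ \lnot \lnot d \lor \lnot \lnot c \lor \lnot \lnot e \lor \lnot \lnot a   (De Morgan)
≡ d \lor \lnot \lnot c \lor \lnot \lnot e \lor \lnot \lnot a   (double negation)
≡ d \lor c \lor \lnot \lnot e \lor \lnot \lnot a   (double negation)
≡ d \lor c \lor e \lor \lnot \lnot a   (double negation)
≡ d \lor c \lor e \lor a   (double negation)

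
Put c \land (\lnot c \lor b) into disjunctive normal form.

c \land b

c \land (\lnot c \lor b)
≡ (c \land \lnot c) \lor (c \land b)   (distribute \land over \lor)
≡ c \land b   (simplify)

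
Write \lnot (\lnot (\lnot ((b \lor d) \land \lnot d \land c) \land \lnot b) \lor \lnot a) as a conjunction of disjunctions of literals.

\lnot b \land a

\lnot (\lnot (\lnot ((b \lor d) \land \lnot d \land c) \land \lnot b) \lor \lnot a)
≡ \lnot \lnot (\lnot ((b \lor d) \land \lnot d \land c) \land \lnot b) \land \lnot \lnot a   [De Morgan]
≡ \lnot ((b \lor d) \land \lnot d \land c) \land \lnot b \land \lnot \lnot a   [double negation]
≡ (\lnot (b \lor d) \lor \lnot \lnot d \lor \lnot c) \land \lnot b \land \lnot \lnot a   [De Morgan]
≡ ((\lnot b \land \lnot d) \lor \lnot \lnot d \lor \lnot c) \land \lnot b \land \lnot \lnot a   [De Morgan]
≡ ((\lnot b \land \lnot d) \lor d \lor \lnot c) \land \lnot b \land \lnot \lnot a   [double negation]
≡ ((\lnot b \land \lnot d) \lor d \lor \lnot c) \land \lnot b \land a   [double negation]
≡ (\lnot b \lor d \lor \lnot c) \land (\lnot d \lor d \lor \lnot c) \land \lnot b \land a   [distribute \lor over \land]
≡ \lnot b \land a   [simplify]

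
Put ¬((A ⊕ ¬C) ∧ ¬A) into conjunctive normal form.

C ∨ A

¬((A ⊕ ¬C) ∧ ¬A)
= ¬((A ∨ ¬C) ∧ ¬(A ∧ ¬C) ∧ ¬A)   (expand ⊕)
= ¬(A ∨ ¬C) ∨ ¬¬(A ∧ ¬C) ∨ ¬¬A   (De Morgan)
= (¬A ∧ ¬¬C) ∨ ¬¬(A ∧ ¬C) ∨ ¬¬A   (De Morgan)
= (¬A ∧ C) ∨ ¬¬(A ∧ ¬C) ∨ ¬¬A   (double negation)
= (¬A ∧ C) ∨ (A ∧ ¬C) ∨ ¬¬A   (double negation)
= (¬A ∧ C) ∨ (A ∧ ¬C) ∨ A   (double negation)
= (¬A ∨ A ∨ A) ∧ (¬A ∨ ¬C ∨ A) ∧ (C ∨ A ∨ A) ∧ (C ∨ ¬C ∨ A)   (distribute ∨ over ∧)
= C ∨ A   (simplify)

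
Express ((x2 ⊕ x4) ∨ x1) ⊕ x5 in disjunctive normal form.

((x2 ⊕ x4) ∨ x1) ⊕ x5
≡ (((x2 ⊕ x4) ∨ x1) ∧ ¬x5) ∨ (¬((x2 ⊕ x4) ∨ x1) ∧ x5)   (expand ⊕)
≡ (((x2 ∧ ¬x4) ∨ (¬x2 ∧ x4) ∨ x1) ∧ ¬x5) ∨ (¬((x2 ⊕ x4) ∨ x1) ∧ x5)   (expand ⊕)
≡ (((x2 ∧ ¬x4) ∨ (¬x2 ∧ x4) ∨ x1) ∧ ¬x5) ∨ (¬((x2 ∧ ¬x4) ∨ (¬x2 ∧ x4) ∨ x1) ∧ x5)   (expand ⊕)
≡ (((x2 ∧ ¬x4) ∨ (¬x2 ∧ x4) ∨ x1) ∧ ¬x5) ∨ (¬(x2 ∧ ¬x4) ∧ ¬(¬x2 ∧ x4) ∧ ¬x1 ∧ x5)   (De Morgan)
≡ (((x2 ∧ ¬x4) ∨ (¬x2 ∧ x4) ∨ x1) ∧ ¬x5) ∨ ((¬x2 ∨ ¬¬x4) ∧ ¬(¬x2 ∧ x4) ∧ ¬x1 ∧ x5)   (De Morgan)
≡ (((x2 ∧ ¬x4) ∨ (¬x2 ∧ x4) ∨ x1) ∧ ¬x5) ∨ ((¬x2 ∨ x4) ∧ ¬(¬x2 ∧ x4) ∧ ¬x1 ∧ x5)   (double negation)
≡ (((x2 ∧ ¬x4) ∨ (¬x2 ∧ x4) ∨ x1) ∧ ¬x5) ∨ ((¬x2 ∨ x4) ∧ (¬¬x2 ∨ ¬x4) ∧ ¬x1 ∧ x5)   (De Morgan)
≡ (((x2 ∧ ¬x4) ∨ (¬x2 ∧ x4) ∨ x1) ∧ ¬x5) ∨ ((¬x2 ∨ x4) ∧ (x2 ∨ ¬x4) ∧ ¬x1 ∧ x5)   (double negation)
≡ (x2 ∧ ¬x4 ∧ ¬x5) ∨ (¬x2 ∧ x4 ∧ ¬x5) ∨ (x1 ∧ ¬x5) ∨ (¬x2 ∧ x2 ∧ ¬x1 ∧ x5) ∨ (¬x2 ∧ ¬x4 ∧ ¬x1 ∧ x5) ∨ (x4 ∧ x2 ∧ ¬x1 ∧ x5) ∨ (x4 ∧ ¬x4 ∧ ¬x1 ∧ x5)   (distribute ∧ over ∨)
≡ (x2 ∧ ¬x4 ∧ ¬x5) ∨ (¬x2 ∧ x4 ∧ ¬x5) ∨ (x1 ∧ ¬x5) ∨ (¬x2 ∧ ¬x4 ∧ ¬x1 ∧ x5) ∨ (x4 ∧ x2 ∧ ¬x1 ∧ x5)   (simplify)

(x2 ∧ ¬x4 ∧ ¬x5) ∨ (¬x2 ∧ x4 ∧ ¬x5) ∨ (x1 ∧ ¬x5) ∨ (¬x2 ∧ ¬x4 ∧ ¬x1 ∧ x5) ∨ (x4 ∧ x2 ∧ ¬x1 ∧ x5)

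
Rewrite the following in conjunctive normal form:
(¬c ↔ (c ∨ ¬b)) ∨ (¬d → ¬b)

(¬c ↔ (c ∨ ¬b)) ∨ (¬d → ¬b)
⇔ ((¬c → (c ∨ ¬b)) ∧ ((c ∨ ¬b) → ¬c)) ∨ (¬d → ¬b)   (eliminate ↔)
⇔ ((¬¬c ∨ c ∨ ¬b) ∧ ((c ∨ ¬b) → ¬c)) ∨ (¬d → ¬b)   (eliminate →)
⇔ ((¬¬c ∨ c ∨ ¬b) ∧ (¬(c ∨ ¬b) ∨ ¬c)) ∨ (¬d → ¬b)   (eliminate →)
⇔ ((¬¬c ∨ c ∨ ¬b) ∧ (¬(c ∨ ¬b) ∨ ¬c)) ∨ ¬¬d ∨ ¬b   (eliminate →)
⇔ ((c ∨ c ∨ ¬b) ∧ (¬(c ∨ ¬b) ∨ ¬c)) ∨ ¬¬d ∨ ¬b   (double negation)
⇔ ((c ∨ c ∨ ¬b) ∧ ((¬c ∧ ¬¬b) ∨ ¬c)) ∨ ¬¬d ∨ ¬b   (De Morgan)
⇔ ((c ∨ c ∨ ¬b) ∧ ((¬c ∧ b) ∨ ¬c)) ∨ ¬¬d ∨ ¬b   (double negation)
⇔ ((c ∨ c ∨ ¬b) ∧ ((¬c ∧ b) ∨ ¬c)) ∨ d ∨ ¬b   (double negation)
⇔ (c ∨ c ∨ ¬b ∨ d ∨ ¬b) ∧ (¬c ∨ ¬c ∨ d ∨ ¬b) ∧ (b ∨ ¬c ∨ d ∨ ¬b)   (distribute ∨ over ∧)
⇔ (c ∨ ¬b ∨ d) ∧ (¬c ∨ d ∨ ¬b)   (simplify)

(c ∨ ¬b ∨ d) ∧ (¬c ∨ d ∨ ¬b)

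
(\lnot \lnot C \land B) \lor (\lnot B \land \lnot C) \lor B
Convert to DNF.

(\lnot \lnot C \land B) \lor (\lnot B \land \lnot C) \lor B
= (C \land B) \lor (\lnot B \land \lnot C) \lor B   — double negation
= (\lnot B \land \lnot C) \lor B   — simplify

(\lnot B \land \lnot C) \lor B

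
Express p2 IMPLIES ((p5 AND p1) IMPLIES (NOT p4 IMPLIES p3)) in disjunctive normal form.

NOT p2 OR NOT p5 OR NOT p1 OR p4 OR p3

p2 IMPLIES ((p5 AND p1) IMPLIES (NOT p4 IMPLIES p3))
⇔ NOT p2 OR ((p5 AND p1) IMPLIES (NOT p4 IMPLIES p3))   [eliminate IMPLIES]
⇔ NOT p2 OR NOT (p5 AND p1) OR (NOT p4 IMPLIES p3)   [eliminate IMPLIES]
⇔ NOT p2 OR NOT (p5 AND p1) OR NOT NOT p4 OR p3   [eliminate IMPLIES]
⇔ NOT p2 OR NOT p5 OR NOT p1 OR NOT NOT p4 OR p3   [De Morgan]
⇔ NOT p2 OR NOT p5 OR NOT p1 OR p4 OR p3   [double negation]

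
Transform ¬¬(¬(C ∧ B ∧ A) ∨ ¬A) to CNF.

¬¬(¬(C ∧ B ∧ A) ∨ ¬A)
≡ ¬(C ∧ B ∧ A) ∨ ¬A   [double negation]
≡ ¬C ∨ ¬B ∨ ¬A ∨ ¬A   [De Morgan]
≡ ¬C ∨ ¬B ∨ ¬A   [simplify]

¬C ∨ ¬B ∨ ¬A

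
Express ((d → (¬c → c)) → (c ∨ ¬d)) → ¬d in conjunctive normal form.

((d → (¬c → c)) → (c ∨ ¬d)) → ¬d
≡ ¬((d → (¬c → c)) → (c ∨ ¬d)) ∨ ¬d   [eliminate →]
≡ ¬(¬(d → (¬c → c)) ∨ c ∨ ¬d) ∨ ¬d   [eliminate →]
≡ ¬(¬(¬d ∨ (¬c → c)) ∨ c ∨ ¬d) ∨ ¬d   [eliminate →]
≡ ¬(¬(¬d ∨ ¬¬c ∨ c) ∨ c ∨ ¬d) ∨ ¬d   [eliminate →]
≡ (¬¬(¬d ∨ ¬¬c ∨ c) ∧ ¬c ∧ ¬¬d) ∨ ¬d   [De Morgan]
≡ ((¬d ∨ ¬¬c ∨ c) ∧ ¬c ∧ ¬¬d) ∨ ¬d   [double negation]
≡ ((¬d ∨ c ∨ c) ∧ ¬c ∧ ¬¬d) ∨ ¬d   [double negation]
≡ ((¬d ∨ c ∨ c) ∧ ¬c ∧ d) ∨ ¬d   [double negation]
≡ (¬d ∨ c ∨ c ∨ ¬d) ∧ (¬c ∨ ¬d) ∧ (d ∨ ¬d)   [distribute ∨ over ∧]
≡ (¬d ∨ c) ∧ (¬c ∨ ¬d)   [simplify]

(¬d ∨ c) ∧ (¬c ∨ ¬d)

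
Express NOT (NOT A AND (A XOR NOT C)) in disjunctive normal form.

NOT (NOT A AND (A XOR NOT C))
≡ NOT (NOT A AND ((A AND NOT NOT C) OR (NOT A AND NOT C)))   — expand XOR
≡ NOT NOT A OR NOT ((A AND NOT NOT C) OR (NOT A AND NOT C))   — De Morgan
≡ A OR NOT ((A AND NOT NOT C) OR (NOT A AND NOT C))   — double negation
≡ A OR (NOT (A AND NOT NOT C) AND NOT (NOT A AND NOT C))   — De Morgan
≡ A OR ((NOT A OR NOT NOT NOT C) AND NOT (NOT A AND NOT C))   — De Morgan
≡ A OR ((NOT A OR NOT C) AND NOT (NOT A AND NOT C))   — double negation
≡ A OR ((NOT A OR NOT C) AND (NOT NOT A OR NOT NOT C))   — De Morgan
≡ A OR ((NOT A OR NOT C) AND (A OR NOT NOT C))   — double negation
≡ A OR ((NOT A OR NOT C) AND (A OR C))   — double negation
≡ A OR (NOT A AND A) OR (NOT A AND C) OR (NOT C AND A) OR (NOT C AND C)   — distribute AND over OR
≡ A OR (NOT A AND C)   — simplify

A OR (NOT A AND C)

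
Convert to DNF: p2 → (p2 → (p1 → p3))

¬p2 ∨ ¬p1 ∨ p3

p2 → (p2 → (p1 → p3))
≡ ¬p2 ∨ (p2 → (p1 → p3))   [eliminate →]
≡ ¬p2 ∨ ¬p2 ∨ (p1 → p3)   [eliminate →]
≡ ¬p2 ∨ ¬p2 ∨ ¬p1 ∨ p3   [eliminate →]
≡ ¬p2 ∨ ¬p1 ∨ p3   [simplify]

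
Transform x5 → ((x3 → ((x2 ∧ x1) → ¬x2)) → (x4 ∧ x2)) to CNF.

x5 → ((x3 → ((x2 ∧ x1) → ¬x2)) → (x4 ∧ x2))
= ¬x5 ∨ ((x3 → ((x2 ∧ x1) → ¬x2)) → (x4 ∧ x2))   [eliminate →]
= ¬x5 ∨ ¬(x3 → ((x2 ∧ x1) → ¬x2)) ∨ (x4 ∧ x2)   [eliminate →]
= ¬x5 ∨ ¬(¬x3 ∨ ((x2 ∧ x1) → ¬x2)) ∨ (x4 ∧ x2)   [eliminate →]
= ¬x5 ∨ ¬(¬x3 ∨ ¬(x2 ∧ x1) ∨ ¬x2) ∨ (x4 ∧ x2)   [eliminate →]
= ¬x5 ∨ (¬¬x3 ∧ ¬¬(x2 ∧ x1) ∧ ¬¬x2) ∨ (x4 ∧ x2)   [De Morgan]
= ¬x5 ∨ (x3 ∧ ¬¬(x2 ∧ x1) ∧ ¬¬x2) ∨ (x4 ∧ x2)   [double negation]
= ¬x5 ∨ (x3 ∧ x2 ∧ x1 ∧ ¬¬x2) ∨ (x4 ∧ x2)   [double negation]
= ¬x5 ∨ (x3 ∧ x2 ∧ x1 ∧ x2) ∨ (x4 ∧ x2)   [double negation]
= (¬x5 ∨ x3 ∨ x4) ∧ (¬x5 ∨ x3 ∨ x2) ∧ (¬x5 ∨ x2 ∨ x4) ∧ (¬x5 ∨ x2 ∨ x2) ∧ (¬x5 ∨ x1 ∨ x4) ∧ (¬x5 ∨ x1 ∨ x2) ∧ (¬x5 ∨ x2 ∨ x4) ∧ (¬x5 ∨ x2 ∨ x2)   [distribute ∨ over ∧]
= (¬x5 ∨ x3 ∨ x4) ∧ (¬x5 ∨ x2) ∧ (¬x5 ∨ x1 ∨ x4)   [simplify]

(¬x5 ∨ x3 ∨ x4) ∧ (¬x5 ∨ x2) ∧ (¬x5 ∨ x1 ∨ x4)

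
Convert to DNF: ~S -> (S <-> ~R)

S | (~S & R)

~S -> (S <-> ~R)
= ~~S | (S <-> ~R)   [eliminate ->]
= ~~S | ((S -> ~R) & (~R -> S))   [eliminate <->]
= ~~S | ((~S | ~R) & (~R -> S))   [eliminate ->]
= ~~S | ((~S | ~R) & (~~R | S))   [eliminate ->]
= S | ((~S | ~R) & (~~R | S))   [double negation]
= S | ((~S | ~R) & (R | S))   [double negation]
= S | (~S & R) | (~S & S) | (~R & R) | (~R & S)   [distribute & over |]
= S | (~S & R)   [simplify]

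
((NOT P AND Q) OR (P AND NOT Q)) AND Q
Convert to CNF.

((NOT P AND Q) OR (P AND NOT Q)) AND Q
⇔ (NOT P OR P) AND (NOT P OR NOT Q) AND (Q OR P) AND (Q OR NOT Q) AND Q   [distribute OR over AND]
⇔ (NOT P OR NOT Q) AND Q   [simplify]

(NOT P OR NOT Q) AND Q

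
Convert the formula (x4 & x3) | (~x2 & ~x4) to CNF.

(x4 & x3) | (~x2 & ~x4)
≡ (x4 | ~x2) & (x4 | ~x4) & (x3 | ~x2) & (x3 | ~x4)   (distribute | over &)
≡ (x4 | ~x2) & (x3 | ~x2) & (x3 | ~x4)   (simplify)

(x4 | ~x2) & (x3 | ~x2) & (x3 | ~x4)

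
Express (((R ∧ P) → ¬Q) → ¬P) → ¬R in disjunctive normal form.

(¬Q ∧ P) ∨ ¬R

(((R ∧ P) → ¬Q) → ¬P) → ¬R
≡ ¬(((R ∧ P) → ¬Q) → ¬P) ∨ ¬R   — eliminate →
≡ ¬(¬((R ∧ P) → ¬Q) ∨ ¬P) ∨ ¬R   — eliminate →
≡ ¬(¬(¬(R ∧ P) ∨ ¬Q) ∨ ¬P) ∨ ¬R   — eliminate →
≡ (¬¬(¬(R ∧ P) ∨ ¬Q) ∧ ¬¬P) ∨ ¬R   — De Morgan
≡ ((¬(R ∧ P) ∨ ¬Q) ∧ ¬¬P) ∨ ¬R   — double negation
≡ ((¬R ∨ ¬P ∨ ¬Q) ∧ ¬¬P) ∨ ¬R   — De Morgan
≡ ((¬R ∨ ¬P ∨ ¬Q) ∧ P) ∨ ¬R   — double negation
≡ (¬R ∧ P) ∨ (¬P ∧ P) ∨ (¬Q ∧ P) ∨ ¬R   — distribute ∧ over ∨
≡ (¬Q ∧ P) ∨ ¬R   — simplify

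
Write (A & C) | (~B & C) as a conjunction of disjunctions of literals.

(A | ~B) & C

(A & C) | (~B & C)
⇔ (A | ~B) & (A | C) & (C | ~B) & (C | C)   (distribute | over &)
⇔ (A | ~B) & C   (simplify)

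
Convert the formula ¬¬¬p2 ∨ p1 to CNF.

¬p2 ∨ p1

¬¬¬p2 ∨ p1
≡ ¬p2 ∨ p1   [double negation]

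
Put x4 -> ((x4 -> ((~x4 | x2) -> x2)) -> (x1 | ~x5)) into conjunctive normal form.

x4 -> ((x4 -> ((~x4 | x2) -> x2)) -> (x1 | ~x5))
= ~x4 | ((x4 -> ((~x4 | x2) -> x2)) -> (x1 | ~x5))   — eliminate ->
= ~x4 | ~(x4 -> ((~x4 | x2) -> x2)) | x1 | ~x5   — eliminate ->
= ~x4 | ~(~x4 | ((~x4 | x2) -> x2)) | x1 | ~x5   — eliminate ->
= ~x4 | ~(~x4 | ~(~x4 | x2) | x2) | x1 | ~x5   — eliminate ->
= ~x4 | (~~x4 & ~~(~x4 | x2) & ~x2) | x1 | ~x5   — De Morgan
= ~x4 | (x4 & ~~(~x4 | x2) & ~x2) | x1 | ~x5   — double negation
= ~x4 | (x4 & (~x4 | x2) & ~x2) | x1 | ~x5   — double negation
= (~x4 | x4 | x1 | ~x5) & (~x4 | ~x4 | x2 | x1 | ~x5) & (~x4 | ~x2 | x1 | ~x5)   — distribute | over &
= (~x4 | x2 | x1 | ~x5) & (~x4 | ~x2 | x1 | ~x5)   — simplify

(~x4 | x2 | x1 | ~x5) & (~x4 | ~x2 | x1 | ~x5)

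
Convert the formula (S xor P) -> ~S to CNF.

~S | P

(S xor P) -> ~S
≡ ~(S xor P) | ~S   (eliminate ->)
≡ ~((S | P) & ~(S & P)) | ~S   (expand xor)
≡ ~(S | P) | ~~(S & P) | ~S   (De Morgan)
≡ (~S & ~P) | ~~(S & P) | ~S   (De Morgan)
≡ (~S & ~P) | (S & P) | ~S   (double negation)
≡ (~S | S | ~S) & (~S | P | ~S) & (~P | S | ~S) & (~P | P | ~S)   (distribute | over &)
≡ ~S | P   (simplify)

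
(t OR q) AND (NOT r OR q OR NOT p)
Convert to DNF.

(t OR q) AND (NOT r OR q OR NOT p)
≡ (t AND NOT r) OR (t AND q) OR (t AND NOT p) OR (q AND NOT r) OR (q AND q) OR (q AND NOT p)   (distribute AND over OR)
≡ (t AND NOT r) OR (t AND NOT p) OR q   (simplify)

(t AND NOT r) OR (t AND NOT p) OR q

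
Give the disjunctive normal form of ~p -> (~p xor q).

~p -> (~p xor q)
= ~~p | (~p xor q)   [eliminate ->]
= ~~p | (~p & ~q) | (~~p & q)   [expand xor]
= p | (~p & ~q) | (~~p & q)   [double negation]
= p | (~p & ~q) | (p & q)   [double negation]
= p | (~p & ~q)   [simplify]

p | (~p & ~q)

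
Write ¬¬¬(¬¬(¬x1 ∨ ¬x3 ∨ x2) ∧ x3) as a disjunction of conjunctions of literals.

¬¬¬(¬¬(¬x1 ∨ ¬x3 ∨ x2) ∧ x3)
⇔ ¬(¬¬(¬x1 ∨ ¬x3 ∨ x2) ∧ x3)
⇔ ¬¬¬(¬x1 ∨ ¬x3 ∨ x2) ∨ ¬x3
⇔ ¬(¬x1 ∨ ¬x3 ∨ x2) ∨ ¬x3
⇔ (¬¬x1 ∧ ¬¬x3 ∧ ¬x2) ∨ ¬x3
⇔ (x1 ∧ ¬¬x3 ∧ ¬x2) ∨ ¬x3
⇔ (x1 ∧ x3 ∧ ¬x2) ∨ ¬x3

(x1 ∧ x3 ∧ ¬x2) ∨ ¬x3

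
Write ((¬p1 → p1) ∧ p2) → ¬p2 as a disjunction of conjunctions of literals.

((¬p1 → p1) ∧ p2) → ¬p2
= ¬((¬p1 → p1) ∧ p2) ∨ ¬p2   [eliminate →]
= ¬((¬¬p1 ∨ p1) ∧ p2) ∨ ¬p2   [eliminate →]
= ¬(¬¬p1 ∨ p1) ∨ ¬p2 ∨ ¬p2   [De Morgan]
= (¬¬¬p1 ∧ ¬p1) ∨ ¬p2 ∨ ¬p2   [De Morgan]
= (¬p1 ∧ ¬p1) ∨ ¬p2 ∨ ¬p2   [double negation]
= ¬p1 ∨ ¬p2   [simplify]

¬p1 ∨ ¬p2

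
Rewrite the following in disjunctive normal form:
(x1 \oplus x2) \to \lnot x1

(x2 \land x1) \lor \lnot x1

(x1 \oplus x2) \to \lnot x1
≡ \lnot (x1 \oplus x2) \lor \lnot x1   (eliminate \to)
≡ \lnot ((x1 \land \lnot x2) \lor (\lnot x1 \land x2)) \lor \lnot x1   (expand \oplus)
≡ (\lnot (x1 \land \lnot x2) \land \lnot (\lnot x1 \land x2)) \lor \lnot x1   (De Morgan)
≡ ((\lnot x1 \lor \lnot \lnot x2) \land \lnot (\lnot x1 \land x2)) \lor \lnot x1   (De Morgan)
≡ ((\lnot x1 \lor x2) \land \lnot (\lnot x1 \land x2)) \lor \lnot x1   (double negation)
≡ ((\lnot x1 \lor x2) \land (\lnot \lnot x1 \lor \lnot x2)) \lor \lnot x1   (De Morgan)
≡ ((\lnot x1 \lor x2) \land (x1 \lor \lnot x2)) \lor \lnot x1   (double negation)
≡ (\lnot x1 \land x1) \lor (\lnot x1 \land \lnot x2) \lor (x2 \land x1) \lor (x2 \land \lnot x2) \lor \lnot x1   (distribute \land over \lor)
≡ (x2 \land x1) \lor \lnot x1   (simplify)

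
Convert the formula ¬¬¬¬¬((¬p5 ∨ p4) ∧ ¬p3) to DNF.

¬¬¬¬¬((¬p5 ∨ p4) ∧ ¬p3)
≡ ¬¬¬((¬p5 ∨ p4) ∧ ¬p3)   [double negation]
≡ ¬((¬p5 ∨ p4) ∧ ¬p3)   [double negation]
≡ ¬(¬p5 ∨ p4) ∨ ¬¬p3   [De Morgan]
≡ (¬¬p5 ∧ ¬p4) ∨ ¬¬p3   [De Morgan]
≡ (p5 ∧ ¬p4) ∨ ¬¬p3   [double negation]
≡ (p5 ∧ ¬p4) ∨ p3   [double negation]

(p5 ∧ ¬p4) ∨ p3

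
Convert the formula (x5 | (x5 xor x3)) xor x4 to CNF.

(x5 | (x5 xor x3)) xor x4
≡ (x5 | (x5 xor x3) | x4) & ~((x5 | (x5 xor x3)) & x4)   [expand xor]
≡ (x5 | ((x5 | x3) & ~(x5 & x3)) | x4) & ~((x5 | (x5 xor x3)) & x4)   [expand xor]
≡ (x5 | ((x5 | x3) & ~(x5 & x3)) | x4) & ~((x5 | ((x5 | x3) & ~(x5 & x3))) & x4)   [expand xor]
≡ (x5 | ((x5 | x3) & (~x5 | ~x3)) | x4) & ~((x5 | ((x5 | x3) & ~(x5 & x3))) & x4)   [De Morgan]
≡ (x5 | ((x5 | x3) & (~x5 | ~x3)) | x4) & (~(x5 | ((x5 | x3) & ~(x5 & x3))) | ~x4)   [De Morgan]
≡ (x5 | ((x5 | x3) & (~x5 | ~x3)) | x4) & ((~x5 & ~((x5 | x3) & ~(x5 & x3))) | ~x4)   [De Morgan]
≡ (x5 | ((x5 | x3) & (~x5 | ~x3)) | x4) & ((~x5 & (~(x5 | x3) | ~~(x5 & x3))) | ~x4)   [De Morgan]
≡ (x5 | ((x5 | x3) & (~x5 | ~x3)) | x4) & ((~x5 & ((~x5 & ~x3) | ~~(x5 & x3))) | ~x4)   [De Morgan]
≡ (x5 | ((x5 | x3) & (~x5 | ~x3)) | x4) & ((~x5 & ((~x5 & ~x3) | (x5 & x3))) | ~x4)   [double negation]
≡ (x5 | x5 | x3 | x4) & (x5 | ~x5 | ~x3 | x4) & (~x5 | ~x4) & (~x5 | x5 | ~x4) & (~x5 | x3 | ~x4) & (~x3 | x5 | ~x4) & (~x3 | x3 | ~x4)   [distribute | over &]
≡ (x5 | x3 | x4) & (~x5 | ~x4) & (~x3 | x5 | ~x4)   [simplify]

(x5 | x3 | x4) & (~x5 | ~x4) & (~x3 | x5 | ~x4)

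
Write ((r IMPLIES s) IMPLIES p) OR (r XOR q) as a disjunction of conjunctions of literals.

(r AND NOT s) OR p OR (r AND NOT q) OR (NOT r AND q)

((r IMPLIES s) IMPLIES p) OR (r XOR q)
⇔ NOT (r IMPLIES s) OR p OR (r XOR q)
⇔ NOT (NOT r OR s) OR p OR (r XOR q)
⇔ NOT (NOT r OR s) OR p OR (r AND NOT q) OR (NOT r AND q)
⇔ (NOT NOT r AND NOT s) OR p OR (r AND NOT q) OR (NOT r AND q)
⇔ (r AND NOT s) OR p OR (r AND NOT q) OR (NOT r AND q)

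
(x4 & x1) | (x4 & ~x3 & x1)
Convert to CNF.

(x4 & x1) | (x4 & ~x3 & x1)
≡ (x4 | x4) & (x4 | ~x3) & (x4 | x1) & (x1 | x4) & (x1 | ~x3) & (x1 | x1)   (distribute | over &)
≡ x4 & x1   (simplify)

x4 & x1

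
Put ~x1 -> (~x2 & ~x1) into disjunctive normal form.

~x1 -> (~x2 & ~x1)
= ~~x1 | (~x2 & ~x1)   — eliminate ->
= x1 | (~x2 & ~x1)   — double negation

x1 | (~x2 & ~x1)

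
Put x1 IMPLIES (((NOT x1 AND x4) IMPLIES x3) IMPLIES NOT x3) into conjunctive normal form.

x1 IMPLIES (((NOT x1 AND x4) IMPLIES x3) IMPLIES NOT x3)
≡ NOT x1 OR (((NOT x1 AND x4) IMPLIES x3) IMPLIES NOT x3)   [eliminate IMPLIES]
≡ NOT x1 OR NOT ((NOT x1 AND x4) IMPLIES x3) OR NOT x3   [eliminate IMPLIES]
≡ NOT x1 OR NOT (NOT (NOT x1 AND x4) OR x3) OR NOT x3   [eliminate IMPLIES]
≡ NOT x1 OR (NOT NOT (NOT x1 AND x4) AND NOT x3) OR NOT x3   [De Morgan]
≡ NOT x1 OR (NOT x1 AND x4 AND NOT x3) OR NOT x3   [double negation]
≡ (NOT x1 OR NOT x1 OR NOT x3) AND (NOT x1 OR x4 OR NOT x3) AND (NOT x1 OR NOT x3 OR NOT x3)   [distribute OR over AND]
≡ NOT x1 OR NOT x3   [simplify]

NOT x1 OR NOT x3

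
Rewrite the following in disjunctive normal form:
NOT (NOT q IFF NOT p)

(NOT q AND p) OR (NOT p AND q)

NOT (NOT q IFF NOT p)
≡ NOT ((NOT q IMPLIES NOT p) AND (NOT p IMPLIES NOT q))   — eliminate IFF
≡ NOT ((NOT NOT q OR NOT p) AND (NOT p IMPLIES NOT q))   — eliminate IMPLIES
≡ NOT ((NOT NOT q OR NOT p) AND (NOT NOT p OR NOT q))   — eliminate IMPLIES
≡ NOT (NOT NOT q OR NOT p) OR NOT (NOT NOT p OR NOT q)   — De Morgan
≡ (NOT NOT NOT q AND NOT NOT p) OR NOT (NOT NOT p OR NOT q)   — De Morgan
≡ (NOT q AND NOT NOT p) OR NOT (NOT NOT p OR NOT q)   — double negation
≡ (NOT q AND p) OR NOT (NOT NOT p OR NOT q)   — double negation
≡ (NOT q AND p) OR (NOT NOT NOT p AND NOT NOT q)   — De Morgan
≡ (NOT q AND p) OR (NOT p AND NOT NOT q)   — double negation
≡ (NOT q AND p) OR (NOT p AND q)   — double negation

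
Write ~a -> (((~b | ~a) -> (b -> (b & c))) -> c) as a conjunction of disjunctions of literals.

a | b | c

~a -> (((~b | ~a) -> (b -> (b & c))) -> c)
≡ ~~a | (((~b | ~a) -> (b -> (b & c))) -> c)   — eliminate ->
≡ ~~a | ~((~b | ~a) -> (b -> (b & c))) | c   — eliminate ->
≡ ~~a | ~(~(~b | ~a) | (b -> (b & c))) | c   — eliminate ->
≡ ~~a | ~(~(~b | ~a) | ~b | (b & c)) | c   — eliminate ->
≡ a | ~(~(~b | ~a) | ~b | (b & c)) | c   — double negation
≡ a | (~~(~b | ~a) & ~~b & ~(b & c)) | c   — De Morgan
≡ a | ((~b | ~a) & ~~b & ~(b & c)) | c   — double negation
≡ a | ((~b | ~a) & b & ~(b & c)) | c   — double negation
≡ a | ((~b | ~a) & b & (~b | ~c)) | c   — De Morgan
≡ (a | ~b | ~a | c) & (a | b | c) & (a | ~b | ~c | c)   — distribute | over &
≡ a | b | c   — simplify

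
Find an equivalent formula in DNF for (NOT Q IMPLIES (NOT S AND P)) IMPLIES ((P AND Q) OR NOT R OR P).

(NOT Q AND S) OR (NOT Q AND NOT P) OR NOT R OR P

(NOT Q IMPLIES (NOT S AND P)) IMPLIES ((P AND Q) OR NOT R OR P)
⇔ NOT (NOT Q IMPLIES (NOT S AND P)) OR (P AND Q) OR NOT R OR P   — eliminate IMPLIES
⇔ NOT (NOT NOT Q OR (NOT S AND P)) OR (P AND Q) OR NOT R OR P   — eliminate IMPLIES
⇔ (NOT NOT NOT Q AND NOT (NOT S AND P)) OR (P AND Q) OR NOT R OR P   — De Morgan
⇔ (NOT Q AND NOT (NOT S AND P)) OR (P AND Q) OR NOT R OR P   — double negation
⇔ (NOT Q AND (NOT NOT S OR NOT P)) OR (P AND Q) OR NOT R OR P   — De Morgan
⇔ (NOT Q AND (S OR NOT P)) OR (P AND Q) OR NOT R OR P   — double negation
⇔ (NOT Q AND S) OR (NOT Q AND NOT P) OR (P AND Q) OR NOT R OR P   — distribute AND over OR
⇔ (NOT Q AND S) OR (NOT Q AND NOT P) OR NOT R OR P   — simplify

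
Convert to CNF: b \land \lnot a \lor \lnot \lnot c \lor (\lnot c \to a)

b \land \lnot a \lor \lnot \lnot c \lor (\lnot c \to a)
≡ b \land \lnot a \lor \lnot \lnot c \lor \lnot \lnot c \lor a
≡ b \land \lnot a \lor c \lor \lnot \lnot c \lor a
≡ b \land \lnot a \lor c \lor c \lor a
≡ (b \lor c \lor c \lor a) \land (\lnot a \lor c \lor c \lor a)
≡ b \lor c \lor a

b \lor c \lor a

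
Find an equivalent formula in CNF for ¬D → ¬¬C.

D ∨ C

¬D → ¬¬C
≡ ¬¬D ∨ ¬¬C   [eliminate →]
≡ D ∨ ¬¬C   [double negation]
≡ D ∨ C   [double negation]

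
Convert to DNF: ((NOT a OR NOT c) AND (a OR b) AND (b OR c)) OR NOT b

((NOT a OR NOT c) AND (a OR b) AND (b OR c)) OR NOT b
⇔ (NOT a AND a AND b) OR (NOT a AND a AND c) OR (NOT a AND b AND b) OR (NOT a AND b AND c) OR (NOT c AND a AND b) OR (NOT c AND a AND c) OR (NOT c AND b AND b) OR (NOT c AND b AND c) OR NOT b
⇔ (NOT a AND b) OR (NOT c AND b) OR NOT b

(NOT a AND b) OR (NOT c AND b) OR NOT b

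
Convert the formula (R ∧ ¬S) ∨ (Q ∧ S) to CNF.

(R ∨ Q) ∧ (R ∨ S) ∧ (¬S ∨ Q)

(R ∧ ¬S) ∨ (Q ∧ S)
≡ (R ∨ Q) ∧ (R ∨ S) ∧ (¬S ∨ Q) ∧ (¬S ∨ S)   [distribute ∨ over ∧]
≡ (R ∨ Q) ∧ (R ∨ S) ∧ (¬S ∨ Q)   [simplify]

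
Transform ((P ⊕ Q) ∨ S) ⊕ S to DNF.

P ∧ ¬Q ∧ ¬S ∨ ¬P ∧ Q ∧ ¬S

((P ⊕ Q) ∨ S) ⊕ S
⇔ ((P ⊕ Q) ∨ S) ∧ ¬S ∨ ¬((P ⊕ Q) ∨ S) ∧ S   (expand ⊕)
⇔ (P ∧ ¬Q ∨ ¬P ∧ Q ∨ S) ∧ ¬S ∨ ¬((P ⊕ Q) ∨ S) ∧ S   (expand ⊕)
⇔ (P ∧ ¬Q ∨ ¬P ∧ Q ∨ S) ∧ ¬S ∨ ¬(P ∧ ¬Q ∨ ¬P ∧ Q ∨ S) ∧ S   (expand ⊕)
⇔ (P ∧ ¬Q ∨ ¬P ∧ Q ∨ S) ∧ ¬S ∨ ¬(P ∧ ¬Q) ∧ ¬(¬P ∧ Q) ∧ ¬S ∧ S   (De Morgan)
⇔ (P ∧ ¬Q ∨ ¬P ∧ Q ∨ S) ∧ ¬S ∨ (¬P ∨ ¬¬Q) ∧ ¬(¬P ∧ Q) ∧ ¬S ∧ S   (De Morgan)
⇔ (P ∧ ¬Q ∨ ¬P ∧ Q ∨ S) ∧ ¬S ∨ (¬P ∨ Q) ∧ ¬(¬P ∧ Q) ∧ ¬S ∧ S   (double negation)
⇔ (P ∧ ¬Q ∨ ¬P ∧ Q ∨ S) ∧ ¬S ∨ (¬P ∨ Q) ∧ (¬¬P ∨ ¬Q) ∧ ¬S ∧ S   (De Morgan)
⇔ (P ∧ ¬Q ∨ ¬P ∧ Q ∨ S) ∧ ¬S ∨ (¬P ∨ Q) ∧ (P ∨ ¬Q) ∧ ¬S ∧ S   (double negation)
⇔ P ∧ ¬Q ∧ ¬S ∨ ¬P ∧ Q ∧ ¬S ∨ S ∧ ¬S ∨ ¬P ∧ P ∧ ¬S ∧ S ∨ ¬P ∧ ¬Q ∧ ¬S ∧ S ∨ Q ∧ P ∧ ¬S ∧ S ∨ Q ∧ ¬Q ∧ ¬S ∧ S   (distribute ∧ over ∨)
⇔ P ∧ ¬Q ∧ ¬S ∨ ¬P ∧ Q ∧ ¬S   (simplify)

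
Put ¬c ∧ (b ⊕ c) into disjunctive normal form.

¬c ∧ (b ⊕ c)
⇔ ¬c ∧ ((b ∧ ¬c) ∨ (¬b ∧ c))   — expand ⊕
⇔ (¬c ∧ b ∧ ¬c) ∨ (¬c ∧ ¬b ∧ c)   — distribute ∧ over ∨
⇔ ¬c ∧ b   — simplify

¬c ∧ b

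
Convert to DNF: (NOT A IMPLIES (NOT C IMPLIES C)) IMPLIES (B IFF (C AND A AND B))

(NOT A AND NOT C) OR NOT B OR (C AND A AND B)

(NOT A IMPLIES (NOT C IMPLIES C)) IMPLIES (B IFF (C AND A AND B))
= NOT (NOT A IMPLIES (NOT C IMPLIES C)) OR (B IFF (C AND A AND B))
= NOT (NOT NOT A OR (NOT C IMPLIES C)) OR (B IFF (C AND A AND B))
= NOT (NOT NOT A OR NOT NOT C OR C) OR (B IFF (C AND A AND B))
= NOT (NOT NOT A OR NOT NOT C OR C) OR ((B IMPLIES (C AND A AND B)) AND ((C AND A AND B) IMPLIES B))
= NOT (NOT NOT A OR NOT NOT C OR C) OR ((NOT B OR (C AND A AND B)) AND ((C AND A AND B) IMPLIES B))
= NOT (NOT NOT A OR NOT NOT C OR C) OR ((NOT B OR (C AND A AND B)) AND (NOT (C AND A AND B) OR B))
= (NOT NOT NOT A AND NOT NOT NOT C AND NOT C) OR ((NOT B OR (C AND A AND B)) AND (NOT (C AND A AND B) OR B))
= (NOT A AND NOT NOT NOT C AND NOT C) OR ((NOT B OR (C AND A AND B)) AND (NOT (C AND A AND B) OR B))
= (NOT A AND NOT C AND NOT C) OR ((NOT B OR (C AND A AND B)) AND (NOT (C AND A AND B) OR B))
= (NOT A AND NOT C AND NOT C) OR ((NOT B OR (C AND A AND B)) AND (NOT C OR NOT A OR NOT B OR B))
= (NOT A AND NOT C AND NOT C) OR (NOT B AND NOT C) OR (NOT B AND NOT A) OR (NOT B AND NOT B) OR (NOT B AND B) OR (C AND A AND B AND NOT C) OR (C AND A AND B AND NOT A) OR (C AND A AND B AND NOT B) OR (C AND A AND B AND B)
= (NOT A AND NOT C) OR NOT B OR (C AND A AND B)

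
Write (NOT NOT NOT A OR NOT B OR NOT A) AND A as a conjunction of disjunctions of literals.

(NOT NOT NOT A OR NOT B OR NOT A) AND A
⇔ (NOT A OR NOT B OR NOT A) AND A   [double negation]
⇔ (NOT A OR NOT B) AND A   [simplify]

(NOT A OR NOT B) AND A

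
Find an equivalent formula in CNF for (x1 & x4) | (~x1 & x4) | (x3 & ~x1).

(x1 & x4) | (~x1 & x4) | (x3 & ~x1)
⇔ (x1 | ~x1 | x3) & (x1 | ~x1 | ~x1) & (x1 | x4 | x3) & (x1 | x4 | ~x1) & (x4 | ~x1 | x3) & (x4 | ~x1 | ~x1) & (x4 | x4 | x3) & (x4 | x4 | ~x1)   [distribute | over &]
⇔ (x4 | ~x1) & (x4 | x3)   [simplify]

(x4 | ~x1) & (x4 | x3)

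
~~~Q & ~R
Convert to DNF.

~Q & ~R

~~~Q & ~R
≡ ~Q & ~R   [double negation]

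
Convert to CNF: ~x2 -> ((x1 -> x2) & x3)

(x2 | ~x1) & (x2 | x3)

~x2 -> ((x1 -> x2) & x3)
≡ ~~x2 | ((x1 -> x2) & x3)   [eliminate ->]
≡ ~~x2 | ((~x1 | x2) & x3)   [eliminate ->]
≡ x2 | ((~x1 | x2) & x3)   [double negation]
≡ (x2 | ~x1 | x2) & (x2 | x3)   [distribute | over &]
≡ (x2 | ~x1) & (x2 | x3)   [simplify]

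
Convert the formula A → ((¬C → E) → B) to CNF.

A → ((¬C → E) → B)
≡ ¬A ∨ ((¬C → E) → B)   [eliminate →]
≡ ¬A ∨ ¬(¬C → E) ∨ B   [eliminate →]
≡ ¬A ∨ ¬(¬¬C ∨ E) ∨ B   [eliminate →]
≡ ¬A ∨ (¬¬¬C ∧ ¬E) ∨ B   [De Morgan]
≡ ¬A ∨ (¬C ∧ ¬E) ∨ B   [double negation]
≡ (¬A ∨ ¬C ∨ B) ∧ (¬A ∨ ¬E ∨ B)   [distribute ∨ over ∧]

(¬A ∨ ¬C ∨ B) ∧ (¬A ∨ ¬E ∨ B)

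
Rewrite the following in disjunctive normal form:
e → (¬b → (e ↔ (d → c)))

¬e ∨ b ∨ (¬d ∧ e) ∨ (c ∧ e)

e → (¬b → (e ↔ (d → c)))
⇔ ¬e ∨ (¬b → (e ↔ (d → c)))   [eliminate →]
⇔ ¬e ∨ ¬¬b ∨ (e ↔ (d → c))   [eliminate →]
⇔ ¬e ∨ ¬¬b ∨ ((e → (d → c)) ∧ ((d → c) → e))   [eliminate ↔]
⇔ ¬e ∨ ¬¬b ∨ ((¬e ∨ (d → c)) ∧ ((d → c) → e))   [eliminate →]
⇔ ¬e ∨ ¬¬b ∨ ((¬e ∨ ¬d ∨ c) ∧ ((d → c) → e))   [eliminate →]
⇔ ¬e ∨ ¬¬b ∨ ((¬e ∨ ¬d ∨ c) ∧ (¬(d → c) ∨ e))   [eliminate →]
⇔ ¬e ∨ ¬¬b ∨ ((¬e ∨ ¬d ∨ c) ∧ (¬(¬d ∨ c) ∨ e))   [eliminate →]
⇔ ¬e ∨ b ∨ ((¬e ∨ ¬d ∨ c) ∧ (¬(¬d ∨ c) ∨ e))   [double negation]
⇔ ¬e ∨ b ∨ ((¬e ∨ ¬d ∨ c) ∧ ((¬¬d ∧ ¬c) ∨ e))   [De Morgan]
⇔ ¬e ∨ b ∨ ((¬e ∨ ¬d ∨ c) ∧ ((d ∧ ¬c) ∨ e))   [double negation]
⇔ ¬e ∨ b ∨ (¬e ∧ d ∧ ¬c) ∨ (¬e ∧ e) ∨ (¬d ∧ d ∧ ¬c) ∨ (¬d ∧ e) ∨ (c ∧ d ∧ ¬c) ∨ (c ∧ e)   [distribute ∧ over ∨]
⇔ ¬e ∨ b ∨ (¬d ∧ e) ∨ (c ∧ e)   [simplify]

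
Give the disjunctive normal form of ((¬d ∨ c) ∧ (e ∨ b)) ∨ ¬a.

(¬d ∧ e) ∨ (¬d ∧ b) ∨ (c ∧ e) ∨ (c ∧ b) ∨ ¬a

((¬d ∨ c) ∧ (e ∨ b)) ∨ ¬a
⇔ (¬d ∧ e) ∨ (¬d ∧ b) ∨ (c ∧ e) ∨ (c ∧ b) ∨ ¬a   (distribute ∧ over ∨)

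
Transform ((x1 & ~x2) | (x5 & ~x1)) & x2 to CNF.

(x1 | x5) & (~x2 | x5) & (~x2 | ~x1) & x2

((x1 & ~x2) | (x5 & ~x1)) & x2
≡ (x1 | x5) & (x1 | ~x1) & (~x2 | x5) & (~x2 | ~x1) & x2
≡ (x1 | x5) & (~x2 | x5) & (~x2 | ~x1) & x2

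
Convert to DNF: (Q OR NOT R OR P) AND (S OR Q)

Q OR (NOT R AND S) OR (P AND S)

(Q OR NOT R OR P) AND (S OR Q)
≡ (Q AND S) OR (Q AND Q) OR (NOT R AND S) OR (NOT R AND Q) OR (P AND S) OR (P AND Q)   — distribute AND over OR
≡ Q OR (NOT R AND S) OR (P AND S)   — simplify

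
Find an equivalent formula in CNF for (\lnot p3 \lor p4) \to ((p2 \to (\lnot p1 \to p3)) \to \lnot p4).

(\lnot p4 \lor p2) \land (\lnot p4 \lor \lnot p1) \land (\lnot p4 \lor \lnot p3)

(\lnot p3 \lor p4) \to ((p2 \to (\lnot p1 \to p3)) \to \lnot p4)
≡ \lnot (\lnot p3 \lor p4) \lor ((p2 \to (\lnot p1 \to p3)) \to \lnot p4)   (eliminate \to)
≡ \lnot (\lnot p3 \lor p4) \lor \lnot (p2 \to (\lnot p1 \to p3)) \lor \lnot p4   (eliminate \to)
≡ \lnot (\lnot p3 \lor p4) \lor \lnot (\lnot p2 \lor (\lnot p1 \to p3)) \lor \lnot p4   (eliminate \to)
≡ \lnot (\lnot p3 \lor p4) \lor \lnot (\lnot p2 \lor \lnot \lnot p1 \lor p3) \lor \lnot p4   (eliminate \to)
≡ (\lnot \lnot p3 \land \lnot p4) \lor \lnot (\lnot p2 \lor \lnot \lnot p1 \lor p3) \lor \lnot p4   (De Morgan)
≡ (p3 \land \lnot p4) \lor \lnot (\lnot p2 \lor \lnot \lnot p1 \lor p3) \lor \lnot p4   (double negation)
≡ (p3 \land \lnot p4) \lor (\lnot \lnot p2 \land \lnot \lnot \lnot p1 \land \lnot p3) \lor \lnot p4   (De Morgan)
≡ (p3 \land \lnot p4) \lor (p2 \land \lnot \lnot \lnot p1 \land \lnot p3) \lor \lnot p4   (double negation)
≡ (p3 \land \lnot p4) \lor (p2 \land \lnot p1 \land \lnot p3) \lor \lnot p4   (double negation)
≡ (p3 \lor p2 \lor \lnot p4) \land (p3 \lor \lnot p1 \lor \lnot p4) \land (p3 \lor \lnot p3 \lor \lnot p4) \land (\lnot p4 \lor p2 \lor \lnot p4) \land (\lnot p4 \lor \lnot p1 \lor \lnot p4) \land (\lnot p4 \lor \lnot p3 \lor \lnot p4)   (distribute \lor over \land)
≡ (\lnot p4 \lor p2) \land (\lnot p4 \lor \lnot p1) \land (\lnot p4 \lor \lnot p3)   (simplify)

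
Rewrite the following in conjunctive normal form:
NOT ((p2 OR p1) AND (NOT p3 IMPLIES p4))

NOT ((p2 OR p1) AND (NOT p3 IMPLIES p4))
≡ NOT ((p2 OR p1) AND (NOT NOT p3 OR p4))
≡ NOT (p2 OR p1) OR NOT (NOT NOT p3 OR p4)
≡ (NOT p2 AND NOT p1) OR NOT (NOT NOT p3 OR p4)
≡ (NOT p2 AND NOT p1) OR (NOT NOT NOT p3 AND NOT p4)
≡ (NOT p2 AND NOT p1) OR (NOT p3 AND NOT p4)
≡ (NOT p2 OR NOT p3) AND (NOT p2 OR NOT p4) AND (NOT p1 OR NOT p3) AND (NOT p1 OR NOT p4)

(NOT p2 OR NOT p3) AND (NOT p2 OR NOT p4) AND (NOT p1 OR NOT p3) AND (NOT p1 OR NOT p4)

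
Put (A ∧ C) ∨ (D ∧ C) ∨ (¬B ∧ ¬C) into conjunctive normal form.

(A ∧ C) ∨ (D ∧ C) ∨ (¬B ∧ ¬C)
⇔ (A ∨ D ∨ ¬B) ∧ (A ∨ D ∨ ¬C) ∧ (A ∨ C ∨ ¬B) ∧ (A ∨ C ∨ ¬C) ∧ (C ∨ D ∨ ¬B) ∧ (C ∨ D ∨ ¬C) ∧ (C ∨ C ∨ ¬B) ∧ (C ∨ C ∨ ¬C)   (distribute ∨ over ∧)
⇔ (A ∨ D ∨ ¬B) ∧ (A ∨ D ∨ ¬C) ∧ (C ∨ ¬B)   (simplify)

(A ∨ D ∨ ¬B) ∧ (A ∨ D ∨ ¬C) ∧ (C ∨ ¬B)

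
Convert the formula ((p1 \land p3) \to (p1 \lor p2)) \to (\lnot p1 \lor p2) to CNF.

((p1 \land p3) \to (p1 \lor p2)) \to (\lnot p1 \lor p2)
≡ \lnot ((p1 \land p3) \to (p1 \lor p2)) \lor \lnot p1 \lor p2   [eliminate \to]
≡ \lnot (\lnot (p1 \land p3) \lor p1 \lor p2) \lor \lnot p1 \lor p2   [eliminate \to]
≡ (\lnot \lnot (p1 \land p3) \land \lnot p1 \land \lnot p2) \lor \lnot p1 \lor p2   [De Morgan]
≡ (p1 \land p3 \land \lnot p1 \land \lnot p2) \lor \lnot p1 \lor p2   [double negation]
≡ (p1 \lor \lnot p1 \lor p2) \land (p3 \lor \lnot p1 \lor p2) \land (\lnot p1 \lor \lnot p1 \lor p2) \land (\lnot p2 \lor \lnot p1 \lor p2)   [distribute \lor over \land]
≡ \lnot p1 \lor p2   [simplify]

\lnot p1 \lor p2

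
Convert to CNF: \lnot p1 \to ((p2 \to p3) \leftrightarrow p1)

(p1 \lor p2) \land (p1 \lor \lnot p3)

\lnot p1 \to ((p2 \to p3) \leftrightarrow p1)
= \lnot \lnot p1 \lor ((p2 \to p3) \leftrightarrow p1)
= \lnot \lnot p1 \lor (((p2 \to p3) \to p1) \land (p1 \to (p2 \to p3)))
= \lnot \lnot p1 \lor ((\lnot (p2 \to p3) \lor p1) \land (p1 \to (p2 \to p3)))
= \lnot \lnot p1 \lor ((\lnot (\lnot p2 \lor p3) \lor p1) \land (p1 \to (p2 \to p3)))
= \lnot \lnot p1 \lor ((\lnot (\lnot p2 \lor p3) \lor p1) \land (\lnot p1 \lor (p2 \to p3)))
= \lnot \lnot p1 \lor ((\lnot (\lnot p2 \lor p3) \lor p1) \land (\lnot p1 \lor \lnot p2 \lor p3))
= p1 \lor ((\lnot (\lnot p2 \lor p3) \lor p1) \land (\lnot p1 \lor \lnot p2 \lor p3))
= p1 \lor (((\lnot \lnot p2 \land \lnot p3) \lor p1) \land (\lnot p1 \lor \lnot p2 \lor p3))
= p1 \lor (((p2 \land \lnot p3) \lor p1) \land (\lnot p1 \lor \lnot p2 \lor p3))
= (p1 \lor p2 \lor p1) \land (p1 \lor \lnot p3 \lor p1) \land (p1 \lor \lnot p1 \lor \lnot p2 \lor p3)
= (p1 \lor p2) \land (p1 \lor \lnot p3)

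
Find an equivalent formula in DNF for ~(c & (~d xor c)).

~c | (c & ~d)

~(c & (~d xor c))
≡ ~(c & ((~d & ~c) | (~~d & c)))   (expand xor)
≡ ~c | ~((~d & ~c) | (~~d & c))   (De Morgan)
≡ ~c | (~(~d & ~c) & ~(~~d & c))   (De Morgan)
≡ ~c | ((~~d | ~~c) & ~(~~d & c))   (De Morgan)
≡ ~c | ((d | ~~c) & ~(~~d & c))   (double negation)
≡ ~c | ((d | c) & ~(~~d & c))   (double negation)
≡ ~c | ((d | c) & (~~~d | ~c))   (De Morgan)
≡ ~c | ((d | c) & (~d | ~c))   (double negation)
≡ ~c | (d & ~d) | (d & ~c) | (c & ~d) | (c & ~c)   (distribute & over |)
≡ ~c | (c & ~d)   (simplify)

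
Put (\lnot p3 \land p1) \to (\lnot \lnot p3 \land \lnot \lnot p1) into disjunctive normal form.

(\lnot p3 \land p1) \to (\lnot \lnot p3 \land \lnot \lnot p1)
= \lnot (\lnot p3 \land p1) \lor (\lnot \lnot p3 \land \lnot \lnot p1)
= \lnot \lnot p3 \lor \lnot p1 \lor (\lnot \lnot p3 \land \lnot \lnot p1)
= p3 \lor \lnot p1 \lor (\lnot \lnot p3 \land \lnot \lnot p1)
= p3 \lor \lnot p1 \lor (p3 \land \lnot \lnot p1)
= p3 \lor \lnot p1 \lor (p3 \land p1)
= p3 \lor \lnot p1

p3 \lor \lnot p1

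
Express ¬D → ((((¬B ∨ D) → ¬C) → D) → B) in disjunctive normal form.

D ∨ (¬C ∧ ¬D) ∨ B

¬D → ((((¬B ∨ D) → ¬C) → D) → B)
= ¬¬D ∨ ((((¬B ∨ D) → ¬C) → D) → B)   (eliminate →)
= ¬¬D ∨ ¬(((¬B ∨ D) → ¬C) → D) ∨ B   (eliminate →)
= ¬¬D ∨ ¬(¬((¬B ∨ D) → ¬C) ∨ D) ∨ B   (eliminate →)
= ¬¬D ∨ ¬(¬(¬(¬B ∨ D) ∨ ¬C) ∨ D) ∨ B   (eliminate →)
= D ∨ ¬(¬(¬(¬B ∨ D) ∨ ¬C) ∨ D) ∨ B   (double negation)
= D ∨ (¬¬(¬(¬B ∨ D) ∨ ¬C) ∧ ¬D) ∨ B   (De Morgan)
= D ∨ ((¬(¬B ∨ D) ∨ ¬C) ∧ ¬D) ∨ B   (double negation)
= D ∨ (((¬¬B ∧ ¬D) ∨ ¬C) ∧ ¬D) ∨ B   (De Morgan)
= D ∨ (((B ∧ ¬D) ∨ ¬C) ∧ ¬D) ∨ B   (double negation)
= D ∨ (B ∧ ¬D ∧ ¬D) ∨ (¬C ∧ ¬D) ∨ B   (distribute ∧ over ∨)
= D ∨ (¬C ∧ ¬D) ∨ B   (simplify)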